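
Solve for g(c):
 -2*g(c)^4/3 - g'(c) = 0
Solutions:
 g(c) = (-1 - sqrt(3)*I)*(1/(C1 + 2*c))^(1/3)/2
 g(c) = (-1 + sqrt(3)*I)*(1/(C1 + 2*c))^(1/3)/2
 g(c) = (1/(C1 + 2*c))^(1/3)


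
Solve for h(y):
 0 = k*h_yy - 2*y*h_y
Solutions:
 h(y) = C1 + C2*erf(y*sqrt(-1/k))/sqrt(-1/k)


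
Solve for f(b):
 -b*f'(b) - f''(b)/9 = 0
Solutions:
 f(b) = C1 + C2*erf(3*sqrt(2)*b/2)


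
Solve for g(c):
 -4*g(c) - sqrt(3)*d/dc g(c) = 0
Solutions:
 g(c) = C1*exp(-4*sqrt(3)*c/3)


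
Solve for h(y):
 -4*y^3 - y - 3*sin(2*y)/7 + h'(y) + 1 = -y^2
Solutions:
 h(y) = C1 + y^4 - y^3/3 + y^2/2 - y - 3*cos(2*y)/14


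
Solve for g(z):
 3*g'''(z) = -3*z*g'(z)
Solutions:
 g(z) = C1 + Integral(C2*airyai(-z) + C3*airybi(-z), z)


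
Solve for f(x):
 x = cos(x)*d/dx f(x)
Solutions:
 f(x) = C1 + Integral(x/cos(x), x)


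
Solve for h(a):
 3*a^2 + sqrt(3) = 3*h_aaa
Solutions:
 h(a) = C1 + C2*a + C3*a^2 + a^5/60 + sqrt(3)*a^3/18


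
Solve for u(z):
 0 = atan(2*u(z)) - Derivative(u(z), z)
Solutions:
 Integral(1/atan(2*_y), (_y, u(z))) = C1 + z


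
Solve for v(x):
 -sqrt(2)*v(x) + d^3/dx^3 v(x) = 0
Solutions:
 v(x) = C3*exp(2^(1/6)*x) + (C1*sin(2^(1/6)*sqrt(3)*x/2) + C2*cos(2^(1/6)*sqrt(3)*x/2))*exp(-2^(1/6)*x/2)


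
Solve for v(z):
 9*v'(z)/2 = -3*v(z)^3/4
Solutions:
 v(z) = -sqrt(3)*sqrt(-1/(C1 - z))
 v(z) = sqrt(3)*sqrt(-1/(C1 - z))


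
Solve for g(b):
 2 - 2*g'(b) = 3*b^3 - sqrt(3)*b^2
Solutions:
 g(b) = C1 - 3*b^4/8 + sqrt(3)*b^3/6 + b


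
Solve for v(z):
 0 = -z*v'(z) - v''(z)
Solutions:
 v(z) = C1 + C2*erf(sqrt(2)*z/2)


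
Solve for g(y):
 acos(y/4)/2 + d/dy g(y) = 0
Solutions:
 g(y) = C1 - y*acos(y/4)/2 + sqrt(16 - y^2)/2


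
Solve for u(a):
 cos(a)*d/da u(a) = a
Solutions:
 u(a) = C1 + Integral(a/cos(a), a)


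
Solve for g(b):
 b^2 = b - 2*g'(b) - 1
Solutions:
 g(b) = C1 - b^3/6 + b^2/4 - b/2


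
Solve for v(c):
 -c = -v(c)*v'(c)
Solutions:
 v(c) = -sqrt(C1 + c^2)
 v(c) = sqrt(C1 + c^2)


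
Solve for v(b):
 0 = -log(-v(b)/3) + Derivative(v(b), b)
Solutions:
 -Integral(1/(log(-_y) - log(3)), (_y, v(b))) = C1 - b


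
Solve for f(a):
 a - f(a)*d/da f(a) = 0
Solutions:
 f(a) = -sqrt(C1 + a^2)
 f(a) = sqrt(C1 + a^2)


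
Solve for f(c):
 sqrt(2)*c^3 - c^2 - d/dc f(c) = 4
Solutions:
 f(c) = C1 + sqrt(2)*c^4/4 - c^3/3 - 4*c


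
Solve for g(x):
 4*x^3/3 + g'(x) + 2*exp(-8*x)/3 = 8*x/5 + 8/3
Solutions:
 g(x) = C1 - x^4/3 + 4*x^2/5 + 8*x/3 + exp(-8*x)/12


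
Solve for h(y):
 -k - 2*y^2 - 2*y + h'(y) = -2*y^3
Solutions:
 h(y) = C1 + k*y - y^4/2 + 2*y^3/3 + y^2


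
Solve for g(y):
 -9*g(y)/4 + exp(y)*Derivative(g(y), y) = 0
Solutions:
 g(y) = C1*exp(-9*exp(-y)/4)


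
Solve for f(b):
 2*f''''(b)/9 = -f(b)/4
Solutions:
 f(b) = (C1*sin(2^(3/4)*sqrt(3)*b/4) + C2*cos(2^(3/4)*sqrt(3)*b/4))*exp(-2^(3/4)*sqrt(3)*b/4) + (C3*sin(2^(3/4)*sqrt(3)*b/4) + C4*cos(2^(3/4)*sqrt(3)*b/4))*exp(2^(3/4)*sqrt(3)*b/4)


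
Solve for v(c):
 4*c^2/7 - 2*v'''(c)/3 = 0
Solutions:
 v(c) = C1 + C2*c + C3*c^2 + c^5/70


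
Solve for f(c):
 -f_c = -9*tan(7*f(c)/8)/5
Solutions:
 f(c) = -8*asin(C1*exp(63*c/40))/7 + 8*pi/7
 f(c) = 8*asin(C1*exp(63*c/40))/7


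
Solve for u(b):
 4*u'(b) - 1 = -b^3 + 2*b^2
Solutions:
 u(b) = C1 - b^4/16 + b^3/6 + b/4


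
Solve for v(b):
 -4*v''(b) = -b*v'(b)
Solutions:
 v(b) = C1 + C2*erfi(sqrt(2)*b/4)


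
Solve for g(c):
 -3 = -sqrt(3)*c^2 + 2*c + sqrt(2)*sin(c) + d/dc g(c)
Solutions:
 g(c) = C1 + sqrt(3)*c^3/3 - c^2 - 3*c + sqrt(2)*cos(c)


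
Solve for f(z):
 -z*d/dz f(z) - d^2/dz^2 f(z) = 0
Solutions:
 f(z) = C1 + C2*erf(sqrt(2)*z/2)


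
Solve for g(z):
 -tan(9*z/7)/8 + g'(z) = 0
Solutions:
 g(z) = C1 - 7*log(cos(9*z/7))/72


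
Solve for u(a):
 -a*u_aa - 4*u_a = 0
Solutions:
 u(a) = C1 + C2/a^3


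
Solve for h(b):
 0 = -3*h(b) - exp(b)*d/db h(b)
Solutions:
 h(b) = C1*exp(3*exp(-b))


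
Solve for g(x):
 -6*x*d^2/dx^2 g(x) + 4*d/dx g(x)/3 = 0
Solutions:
 g(x) = C1 + C2*x^(11/9)


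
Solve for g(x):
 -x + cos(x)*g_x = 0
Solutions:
 g(x) = C1 + Integral(x/cos(x), x)


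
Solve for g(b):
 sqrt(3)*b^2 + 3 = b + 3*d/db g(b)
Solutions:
 g(b) = C1 + sqrt(3)*b^3/9 - b^2/6 + b


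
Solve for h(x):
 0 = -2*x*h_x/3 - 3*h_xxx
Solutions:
 h(x) = C1 + Integral(C2*airyai(-6^(1/3)*x/3) + C3*airybi(-6^(1/3)*x/3), x)


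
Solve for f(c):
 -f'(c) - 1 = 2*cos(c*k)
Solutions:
 f(c) = C1 - c - 2*sin(c*k)/k


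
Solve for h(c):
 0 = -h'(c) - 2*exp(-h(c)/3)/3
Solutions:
 h(c) = 3*log(C1 - 2*c/9)


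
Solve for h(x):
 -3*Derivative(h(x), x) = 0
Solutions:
 h(x) = C1


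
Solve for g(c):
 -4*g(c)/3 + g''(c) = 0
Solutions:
 g(c) = C1*exp(-2*sqrt(3)*c/3) + C2*exp(2*sqrt(3)*c/3)


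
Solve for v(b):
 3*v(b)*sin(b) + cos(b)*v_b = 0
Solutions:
 v(b) = C1*cos(b)^3


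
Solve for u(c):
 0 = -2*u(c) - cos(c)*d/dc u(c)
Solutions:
 u(c) = C1*(sin(c) - 1)/(sin(c) + 1)


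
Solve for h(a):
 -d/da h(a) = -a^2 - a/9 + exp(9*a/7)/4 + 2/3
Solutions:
 h(a) = C1 + a^3/3 + a^2/18 - 2*a/3 - 7*exp(9*a/7)/36


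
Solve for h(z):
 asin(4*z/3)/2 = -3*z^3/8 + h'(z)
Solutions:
 h(z) = C1 + 3*z^4/32 + z*asin(4*z/3)/2 + sqrt(9 - 16*z^2)/8


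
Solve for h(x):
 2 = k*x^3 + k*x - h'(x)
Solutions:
 h(x) = C1 + k*x^4/4 + k*x^2/2 - 2*x


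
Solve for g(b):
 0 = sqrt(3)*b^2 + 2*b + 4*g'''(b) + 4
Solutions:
 g(b) = C1 + C2*b + C3*b^2 - sqrt(3)*b^5/240 - b^4/48 - b^3/6


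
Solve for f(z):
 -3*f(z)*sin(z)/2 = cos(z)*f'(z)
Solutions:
 f(z) = C1*cos(z)^(3/2)


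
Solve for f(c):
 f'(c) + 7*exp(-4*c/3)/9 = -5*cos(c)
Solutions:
 f(c) = C1 - 5*sin(c) + 7*exp(-4*c/3)/12


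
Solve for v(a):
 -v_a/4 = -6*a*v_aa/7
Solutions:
 v(a) = C1 + C2*a^(31/24)


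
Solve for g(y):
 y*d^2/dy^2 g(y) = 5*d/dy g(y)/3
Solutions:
 g(y) = C1 + C2*y^(8/3)


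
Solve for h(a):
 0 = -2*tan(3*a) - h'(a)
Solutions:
 h(a) = C1 + 2*log(cos(3*a))/3


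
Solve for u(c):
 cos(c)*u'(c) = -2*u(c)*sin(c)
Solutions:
 u(c) = C1*cos(c)^2


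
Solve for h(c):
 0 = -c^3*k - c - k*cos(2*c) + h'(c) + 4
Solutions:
 h(c) = C1 + c^4*k/4 + c^2/2 - 4*c + k*sin(2*c)/2


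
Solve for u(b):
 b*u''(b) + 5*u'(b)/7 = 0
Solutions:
 u(b) = C1 + C2*b^(2/7)


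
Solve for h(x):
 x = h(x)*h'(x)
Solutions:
 h(x) = -sqrt(C1 + x^2)
 h(x) = sqrt(C1 + x^2)


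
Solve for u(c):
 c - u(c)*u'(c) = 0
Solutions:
 u(c) = -sqrt(C1 + c^2)
 u(c) = sqrt(C1 + c^2)


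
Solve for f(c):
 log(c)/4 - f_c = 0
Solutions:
 f(c) = C1 + c*log(c)/4 - c/4


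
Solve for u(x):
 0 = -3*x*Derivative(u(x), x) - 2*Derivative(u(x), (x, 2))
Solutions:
 u(x) = C1 + C2*erf(sqrt(3)*x/2)


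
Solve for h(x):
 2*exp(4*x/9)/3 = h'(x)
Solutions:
 h(x) = C1 + 3*exp(4*x/9)/2


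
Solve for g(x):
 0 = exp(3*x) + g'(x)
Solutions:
 g(x) = C1 - exp(3*x)/3


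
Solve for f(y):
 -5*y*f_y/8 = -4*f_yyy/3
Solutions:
 f(y) = C1 + Integral(C2*airyai(30^(1/3)*y/4) + C3*airybi(30^(1/3)*y/4), y)


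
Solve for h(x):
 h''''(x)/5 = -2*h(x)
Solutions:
 h(x) = (C1*sin(2^(3/4)*5^(1/4)*x/2) + C2*cos(2^(3/4)*5^(1/4)*x/2))*exp(-2^(3/4)*5^(1/4)*x/2) + (C3*sin(2^(3/4)*5^(1/4)*x/2) + C4*cos(2^(3/4)*5^(1/4)*x/2))*exp(2^(3/4)*5^(1/4)*x/2)


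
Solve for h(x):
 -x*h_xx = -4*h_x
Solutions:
 h(x) = C1 + C2*x^5


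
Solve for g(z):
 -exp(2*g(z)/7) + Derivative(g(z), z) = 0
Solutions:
 g(z) = 7*log(-sqrt(-1/(C1 + z))) - 7*log(2) + 7*log(14)/2
 g(z) = 7*log(-1/(C1 + z))/2 - 7*log(2) + 7*log(14)/2


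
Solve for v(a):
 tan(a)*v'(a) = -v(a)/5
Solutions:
 v(a) = C1/sin(a)^(1/5)


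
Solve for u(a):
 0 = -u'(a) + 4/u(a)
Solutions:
 u(a) = -sqrt(C1 + 8*a)
 u(a) = sqrt(C1 + 8*a)


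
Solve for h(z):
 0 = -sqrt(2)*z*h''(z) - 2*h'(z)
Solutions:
 h(z) = C1 + C2*z^(1 - sqrt(2))


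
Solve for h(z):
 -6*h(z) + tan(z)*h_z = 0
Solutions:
 h(z) = C1*sin(z)^6


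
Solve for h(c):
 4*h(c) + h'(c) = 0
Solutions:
 h(c) = C1*exp(-4*c)


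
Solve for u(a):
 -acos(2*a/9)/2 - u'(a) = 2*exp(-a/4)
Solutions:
 u(a) = C1 - a*acos(2*a/9)/2 + sqrt(81 - 4*a^2)/4 + 8*exp(-a/4)


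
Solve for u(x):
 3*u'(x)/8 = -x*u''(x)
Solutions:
 u(x) = C1 + C2*x^(5/8)


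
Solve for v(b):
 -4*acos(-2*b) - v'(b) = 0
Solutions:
 v(b) = C1 - 4*b*acos(-2*b) - 2*sqrt(1 - 4*b^2)


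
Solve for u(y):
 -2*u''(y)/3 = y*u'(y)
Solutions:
 u(y) = C1 + C2*erf(sqrt(3)*y/2)


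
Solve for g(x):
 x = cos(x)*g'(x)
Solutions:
 g(x) = C1 + Integral(x/cos(x), x)


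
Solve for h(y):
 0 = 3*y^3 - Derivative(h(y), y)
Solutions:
 h(y) = C1 + 3*y^4/4


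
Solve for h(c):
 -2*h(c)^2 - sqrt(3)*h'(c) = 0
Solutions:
 h(c) = 3/(C1 + 2*sqrt(3)*c)


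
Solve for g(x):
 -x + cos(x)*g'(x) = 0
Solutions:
 g(x) = C1 + Integral(x/cos(x), x)


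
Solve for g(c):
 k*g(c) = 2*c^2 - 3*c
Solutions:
 g(c) = c*(2*c - 3)/k


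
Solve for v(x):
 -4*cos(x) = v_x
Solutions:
 v(x) = C1 - 4*sin(x)


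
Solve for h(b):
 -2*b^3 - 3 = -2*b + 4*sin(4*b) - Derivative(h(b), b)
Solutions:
 h(b) = C1 + b^4/2 - b^2 + 3*b - cos(4*b)


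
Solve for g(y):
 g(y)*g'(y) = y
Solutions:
 g(y) = -sqrt(C1 + y^2)
 g(y) = sqrt(C1 + y^2)


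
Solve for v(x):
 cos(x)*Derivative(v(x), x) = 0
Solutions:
 v(x) = C1


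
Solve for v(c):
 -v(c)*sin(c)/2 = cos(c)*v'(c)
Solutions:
 v(c) = C1*sqrt(cos(c))


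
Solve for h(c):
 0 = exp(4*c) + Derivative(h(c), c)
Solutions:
 h(c) = C1 - exp(4*c)/4


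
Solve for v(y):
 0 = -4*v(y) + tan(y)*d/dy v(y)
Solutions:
 v(y) = C1*sin(y)^4


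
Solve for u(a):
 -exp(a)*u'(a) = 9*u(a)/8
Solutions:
 u(a) = C1*exp(9*exp(-a)/8)


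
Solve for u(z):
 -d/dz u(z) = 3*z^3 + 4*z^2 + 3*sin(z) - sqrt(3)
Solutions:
 u(z) = C1 - 3*z^4/4 - 4*z^3/3 + sqrt(3)*z + 3*cos(z)


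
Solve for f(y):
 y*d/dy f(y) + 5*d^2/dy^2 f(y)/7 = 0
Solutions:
 f(y) = C1 + C2*erf(sqrt(70)*y/10)


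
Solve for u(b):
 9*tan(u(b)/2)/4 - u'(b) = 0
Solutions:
 u(b) = -2*asin(C1*exp(9*b/8)) + 2*pi
 u(b) = 2*asin(C1*exp(9*b/8))


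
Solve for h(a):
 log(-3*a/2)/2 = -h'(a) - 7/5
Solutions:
 h(a) = C1 - a*log(-a)/2 + a*(-log(3) - 9/10 + log(6)/2)


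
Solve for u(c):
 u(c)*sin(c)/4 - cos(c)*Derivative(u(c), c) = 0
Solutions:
 u(c) = C1/cos(c)^(1/4)


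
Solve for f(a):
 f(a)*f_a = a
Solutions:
 f(a) = -sqrt(C1 + a^2)
 f(a) = sqrt(C1 + a^2)


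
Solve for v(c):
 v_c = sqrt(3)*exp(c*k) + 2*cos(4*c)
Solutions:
 v(c) = C1 + sin(4*c)/2 + sqrt(3)*exp(c*k)/k


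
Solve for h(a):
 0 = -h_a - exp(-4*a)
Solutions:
 h(a) = C1 + exp(-4*a)/4


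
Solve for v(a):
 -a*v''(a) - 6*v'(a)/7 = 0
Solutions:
 v(a) = C1 + C2*a^(1/7)


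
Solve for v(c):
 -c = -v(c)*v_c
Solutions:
 v(c) = -sqrt(C1 + c^2)
 v(c) = sqrt(C1 + c^2)


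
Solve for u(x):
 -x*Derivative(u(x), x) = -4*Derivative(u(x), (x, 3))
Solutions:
 u(x) = C1 + Integral(C2*airyai(2^(1/3)*x/2) + C3*airybi(2^(1/3)*x/2), x)


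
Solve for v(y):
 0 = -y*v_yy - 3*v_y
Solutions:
 v(y) = C1 + C2/y^2


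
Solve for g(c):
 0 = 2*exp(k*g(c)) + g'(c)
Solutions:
 g(c) = Piecewise((log(1/(C1*k + 2*c*k))/k, Ne(k, 0)), (nan, True))
 g(c) = Piecewise((C1 - 2*c, Eq(k, 0)), (nan, True))


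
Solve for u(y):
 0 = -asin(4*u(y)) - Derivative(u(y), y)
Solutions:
 Integral(1/asin(4*_y), (_y, u(y))) = C1 - y


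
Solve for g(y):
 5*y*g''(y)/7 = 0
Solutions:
 g(y) = C1 + C2*y


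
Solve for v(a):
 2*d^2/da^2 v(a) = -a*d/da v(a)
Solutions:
 v(a) = C1 + C2*erf(a/2)


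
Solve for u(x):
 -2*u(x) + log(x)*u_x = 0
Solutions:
 u(x) = C1*exp(2*li(x))


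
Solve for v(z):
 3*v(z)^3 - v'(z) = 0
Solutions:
 v(z) = -sqrt(2)*sqrt(-1/(C1 + 3*z))/2
 v(z) = sqrt(2)*sqrt(-1/(C1 + 3*z))/2


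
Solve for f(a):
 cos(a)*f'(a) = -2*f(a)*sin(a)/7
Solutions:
 f(a) = C1*cos(a)^(2/7)


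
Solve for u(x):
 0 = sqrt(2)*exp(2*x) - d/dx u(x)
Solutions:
 u(x) = C1 + sqrt(2)*exp(2*x)/2


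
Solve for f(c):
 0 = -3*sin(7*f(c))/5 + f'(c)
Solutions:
 -3*c/5 + log(cos(7*f(c)) - 1)/14 - log(cos(7*f(c)) + 1)/14 = C1


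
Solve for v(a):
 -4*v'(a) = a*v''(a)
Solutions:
 v(a) = C1 + C2/a^3


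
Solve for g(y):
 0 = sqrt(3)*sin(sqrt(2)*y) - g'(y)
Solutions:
 g(y) = C1 - sqrt(6)*cos(sqrt(2)*y)/2


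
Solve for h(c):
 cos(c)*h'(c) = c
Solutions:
 h(c) = C1 + Integral(c/cos(c), c)


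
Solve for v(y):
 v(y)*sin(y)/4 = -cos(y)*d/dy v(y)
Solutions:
 v(y) = C1*cos(y)^(1/4)


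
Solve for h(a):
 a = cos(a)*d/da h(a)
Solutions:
 h(a) = C1 + Integral(a/cos(a), a)


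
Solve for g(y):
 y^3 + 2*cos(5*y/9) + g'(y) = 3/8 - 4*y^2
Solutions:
 g(y) = C1 - y^4/4 - 4*y^3/3 + 3*y/8 - 18*sin(5*y/9)/5


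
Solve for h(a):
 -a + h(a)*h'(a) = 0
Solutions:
 h(a) = -sqrt(C1 + a^2)
 h(a) = sqrt(C1 + a^2)


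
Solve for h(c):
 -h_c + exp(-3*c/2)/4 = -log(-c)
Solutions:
 h(c) = C1 + c*log(-c) - c - exp(-3*c/2)/6


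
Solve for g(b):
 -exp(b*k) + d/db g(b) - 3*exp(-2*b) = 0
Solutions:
 g(b) = C1 - 3*exp(-2*b)/2 + exp(b*k)/k


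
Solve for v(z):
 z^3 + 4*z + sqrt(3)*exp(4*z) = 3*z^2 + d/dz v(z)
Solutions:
 v(z) = C1 + z^4/4 - z^3 + 2*z^2 + sqrt(3)*exp(4*z)/4


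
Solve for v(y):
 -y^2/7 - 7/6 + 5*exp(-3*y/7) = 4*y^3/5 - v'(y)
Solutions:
 v(y) = C1 + y^4/5 + y^3/21 + 7*y/6 + 35*exp(-3*y/7)/3


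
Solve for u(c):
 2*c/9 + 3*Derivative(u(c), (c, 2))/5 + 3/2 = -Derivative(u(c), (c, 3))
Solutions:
 u(c) = C1 + C2*c + C3*exp(-3*c/5) - 5*c^3/81 - 305*c^2/324


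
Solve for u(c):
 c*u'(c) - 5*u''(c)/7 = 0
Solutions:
 u(c) = C1 + C2*erfi(sqrt(70)*c/10)


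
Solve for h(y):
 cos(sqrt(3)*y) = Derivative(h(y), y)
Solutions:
 h(y) = C1 + sqrt(3)*sin(sqrt(3)*y)/3


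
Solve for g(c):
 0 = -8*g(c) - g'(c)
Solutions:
 g(c) = C1*exp(-8*c)


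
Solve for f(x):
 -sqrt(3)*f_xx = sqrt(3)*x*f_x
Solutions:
 f(x) = C1 + C2*erf(sqrt(2)*x/2)


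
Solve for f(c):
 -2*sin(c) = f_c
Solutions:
 f(c) = C1 + 2*cos(c)


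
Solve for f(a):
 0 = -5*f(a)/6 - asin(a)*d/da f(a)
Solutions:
 f(a) = C1*exp(-5*Integral(1/asin(a), a)/6)


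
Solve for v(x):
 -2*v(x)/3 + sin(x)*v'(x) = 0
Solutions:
 v(x) = C1*(cos(x) - 1)^(1/3)/(cos(x) + 1)^(1/3)


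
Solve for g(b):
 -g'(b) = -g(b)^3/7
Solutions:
 g(b) = -sqrt(14)*sqrt(-1/(C1 + b))/2
 g(b) = sqrt(14)*sqrt(-1/(C1 + b))/2


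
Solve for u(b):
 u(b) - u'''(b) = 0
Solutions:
 u(b) = C3*exp(b) + (C1*sin(sqrt(3)*b/2) + C2*cos(sqrt(3)*b/2))*exp(-b/2)


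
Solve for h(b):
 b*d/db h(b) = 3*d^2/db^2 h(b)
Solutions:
 h(b) = C1 + C2*erfi(sqrt(6)*b/6)


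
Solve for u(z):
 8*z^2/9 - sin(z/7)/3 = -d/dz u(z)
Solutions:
 u(z) = C1 - 8*z^3/27 - 7*cos(z/7)/3


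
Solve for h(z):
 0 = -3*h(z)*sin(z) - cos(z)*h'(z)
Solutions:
 h(z) = C1*cos(z)^3


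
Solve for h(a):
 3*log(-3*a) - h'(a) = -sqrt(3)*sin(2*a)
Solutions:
 h(a) = C1 + 3*a*log(-a) - 3*a + 3*a*log(3) - sqrt(3)*cos(2*a)/2


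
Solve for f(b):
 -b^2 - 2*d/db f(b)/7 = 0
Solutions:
 f(b) = C1 - 7*b^3/6


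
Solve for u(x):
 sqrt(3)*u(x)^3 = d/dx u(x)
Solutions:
 u(x) = -sqrt(2)*sqrt(-1/(C1 + sqrt(3)*x))/2
 u(x) = sqrt(2)*sqrt(-1/(C1 + sqrt(3)*x))/2


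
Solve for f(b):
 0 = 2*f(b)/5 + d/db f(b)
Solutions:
 f(b) = C1*exp(-2*b/5)


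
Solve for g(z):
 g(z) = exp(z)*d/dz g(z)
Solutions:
 g(z) = C1*exp(-exp(-z))


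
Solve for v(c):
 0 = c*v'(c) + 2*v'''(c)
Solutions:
 v(c) = C1 + Integral(C2*airyai(-2^(2/3)*c/2) + C3*airybi(-2^(2/3)*c/2), c)


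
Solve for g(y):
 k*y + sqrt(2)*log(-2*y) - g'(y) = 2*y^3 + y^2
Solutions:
 g(y) = C1 + k*y^2/2 - y^4/2 - y^3/3 + sqrt(2)*y*log(-y) + sqrt(2)*y*(-1 + log(2))


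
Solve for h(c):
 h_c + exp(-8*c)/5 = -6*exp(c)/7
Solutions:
 h(c) = C1 - 6*exp(c)/7 + exp(-8*c)/40


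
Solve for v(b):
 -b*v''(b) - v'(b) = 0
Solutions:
 v(b) = C1 + C2*log(b)


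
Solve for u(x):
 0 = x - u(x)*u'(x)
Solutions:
 u(x) = -sqrt(C1 + x^2)
 u(x) = sqrt(C1 + x^2)


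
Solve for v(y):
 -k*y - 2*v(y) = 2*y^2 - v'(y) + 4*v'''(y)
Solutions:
 v(y) = C1*exp(3^(1/3)*y*(3^(1/3)/(sqrt(321) + 18)^(1/3) + (sqrt(321) + 18)^(1/3))/12)*sin(3^(1/6)*y*(-3^(2/3)*(sqrt(321) + 18)^(1/3) + 3/(sqrt(321) + 18)^(1/3))/12) + C2*exp(3^(1/3)*y*(3^(1/3)/(sqrt(321) + 18)^(1/3) + (sqrt(321) + 18)^(1/3))/12)*cos(3^(1/6)*y*(-3^(2/3)*(sqrt(321) + 18)^(1/3) + 3/(sqrt(321) + 18)^(1/3))/12) + C3*exp(-3^(1/3)*y*(3^(1/3)/(sqrt(321) + 18)^(1/3) + (sqrt(321) + 18)^(1/3))/6) - k*y/2 - k/4 - y^2 - y - 1/2


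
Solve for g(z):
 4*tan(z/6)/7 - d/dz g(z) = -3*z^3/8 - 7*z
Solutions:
 g(z) = C1 + 3*z^4/32 + 7*z^2/2 - 24*log(cos(z/6))/7


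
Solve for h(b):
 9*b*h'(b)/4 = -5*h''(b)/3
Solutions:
 h(b) = C1 + C2*erf(3*sqrt(30)*b/20)


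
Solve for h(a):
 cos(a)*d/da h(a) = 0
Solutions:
 h(a) = C1


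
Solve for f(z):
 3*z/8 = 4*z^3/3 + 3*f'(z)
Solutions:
 f(z) = C1 - z^4/9 + z^2/16


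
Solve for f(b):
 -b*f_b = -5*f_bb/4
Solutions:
 f(b) = C1 + C2*erfi(sqrt(10)*b/5)


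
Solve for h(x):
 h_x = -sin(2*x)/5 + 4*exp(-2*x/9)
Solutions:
 h(x) = C1 + cos(2*x)/10 - 18*exp(-2*x/9)


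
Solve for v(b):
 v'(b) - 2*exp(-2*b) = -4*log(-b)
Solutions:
 v(b) = C1 - 4*b*log(-b) + 4*b - exp(-2*b)


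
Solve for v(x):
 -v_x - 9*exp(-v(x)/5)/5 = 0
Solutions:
 v(x) = 5*log(C1 - 9*x/25)


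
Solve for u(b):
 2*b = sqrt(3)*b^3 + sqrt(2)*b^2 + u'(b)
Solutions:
 u(b) = C1 - sqrt(3)*b^4/4 - sqrt(2)*b^3/3 + b^2


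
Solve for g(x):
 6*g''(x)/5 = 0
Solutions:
 g(x) = C1 + C2*x


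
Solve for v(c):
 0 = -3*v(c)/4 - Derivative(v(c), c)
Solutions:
 v(c) = C1*exp(-3*c/4)


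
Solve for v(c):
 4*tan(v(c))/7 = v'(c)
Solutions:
 v(c) = pi - asin(C1*exp(4*c/7))
 v(c) = asin(C1*exp(4*c/7))


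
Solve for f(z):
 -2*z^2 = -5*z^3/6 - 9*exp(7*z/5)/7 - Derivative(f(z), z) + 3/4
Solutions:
 f(z) = C1 - 5*z^4/24 + 2*z^3/3 + 3*z/4 - 45*exp(7*z/5)/49


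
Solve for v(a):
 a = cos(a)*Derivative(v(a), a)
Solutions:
 v(a) = C1 + Integral(a/cos(a), a)


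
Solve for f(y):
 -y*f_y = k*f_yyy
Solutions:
 f(y) = C1 + Integral(C2*airyai(y*(-1/k)^(1/3)) + C3*airybi(y*(-1/k)^(1/3)), y)


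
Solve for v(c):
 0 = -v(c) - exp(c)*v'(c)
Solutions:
 v(c) = C1*exp(exp(-c))


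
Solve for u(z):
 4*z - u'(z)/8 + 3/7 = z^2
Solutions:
 u(z) = C1 - 8*z^3/3 + 16*z^2 + 24*z/7


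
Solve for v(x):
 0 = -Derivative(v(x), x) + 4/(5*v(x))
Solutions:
 v(x) = -sqrt(C1 + 40*x)/5
 v(x) = sqrt(C1 + 40*x)/5


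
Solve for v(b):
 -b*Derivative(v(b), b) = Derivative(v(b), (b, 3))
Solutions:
 v(b) = C1 + Integral(C2*airyai(-b) + C3*airybi(-b), b)


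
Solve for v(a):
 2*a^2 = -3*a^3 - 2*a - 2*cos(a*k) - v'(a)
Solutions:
 v(a) = C1 - 3*a^4/4 - 2*a^3/3 - a^2 - 2*sin(a*k)/k


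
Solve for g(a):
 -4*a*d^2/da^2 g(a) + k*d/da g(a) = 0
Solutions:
 g(a) = C1 + a^(re(k)/4 + 1)*(C2*sin(log(a)*Abs(im(k))/4) + C3*cos(log(a)*im(k)/4))


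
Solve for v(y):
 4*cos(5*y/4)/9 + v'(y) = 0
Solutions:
 v(y) = C1 - 16*sin(5*y/4)/45


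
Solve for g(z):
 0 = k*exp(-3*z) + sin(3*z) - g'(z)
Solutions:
 g(z) = C1 - k*exp(-3*z)/3 - cos(3*z)/3


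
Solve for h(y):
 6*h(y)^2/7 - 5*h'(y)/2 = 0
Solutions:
 h(y) = -35/(C1 + 12*y)


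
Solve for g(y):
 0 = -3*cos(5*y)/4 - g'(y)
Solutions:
 g(y) = C1 - 3*sin(5*y)/20


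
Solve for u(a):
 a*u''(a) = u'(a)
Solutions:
 u(a) = C1 + C2*a^2


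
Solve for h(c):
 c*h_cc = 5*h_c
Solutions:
 h(c) = C1 + C2*c^6


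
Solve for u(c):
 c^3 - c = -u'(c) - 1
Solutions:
 u(c) = C1 - c^4/4 + c^2/2 - c


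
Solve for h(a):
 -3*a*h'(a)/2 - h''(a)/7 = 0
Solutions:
 h(a) = C1 + C2*erf(sqrt(21)*a/2)


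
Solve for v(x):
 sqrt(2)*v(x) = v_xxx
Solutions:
 v(x) = C3*exp(2^(1/6)*x) + (C1*sin(2^(1/6)*sqrt(3)*x/2) + C2*cos(2^(1/6)*sqrt(3)*x/2))*exp(-2^(1/6)*x/2)


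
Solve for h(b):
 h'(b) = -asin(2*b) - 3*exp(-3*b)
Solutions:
 h(b) = C1 - b*asin(2*b) - sqrt(1 - 4*b^2)/2 + exp(-3*b)


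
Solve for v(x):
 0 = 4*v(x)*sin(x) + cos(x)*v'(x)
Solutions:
 v(x) = C1*cos(x)^4


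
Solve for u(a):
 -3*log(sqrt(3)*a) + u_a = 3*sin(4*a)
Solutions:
 u(a) = C1 + 3*a*log(a) - 3*a + 3*a*log(3)/2 - 3*cos(4*a)/4


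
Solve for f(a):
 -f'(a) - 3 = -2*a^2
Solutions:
 f(a) = C1 + 2*a^3/3 - 3*a


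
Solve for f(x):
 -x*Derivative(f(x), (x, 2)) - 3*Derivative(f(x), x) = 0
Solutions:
 f(x) = C1 + C2/x^2


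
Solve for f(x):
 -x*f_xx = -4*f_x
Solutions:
 f(x) = C1 + C2*x^5


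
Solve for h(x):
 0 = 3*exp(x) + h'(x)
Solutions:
 h(x) = C1 - 3*exp(x)


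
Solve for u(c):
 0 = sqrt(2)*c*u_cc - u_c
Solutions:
 u(c) = C1 + C2*c^(sqrt(2)/2 + 1)


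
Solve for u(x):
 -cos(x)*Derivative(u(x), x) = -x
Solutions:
 u(x) = C1 + Integral(x/cos(x), x)


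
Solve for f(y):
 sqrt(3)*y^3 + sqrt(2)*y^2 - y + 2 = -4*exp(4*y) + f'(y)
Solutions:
 f(y) = C1 + sqrt(3)*y^4/4 + sqrt(2)*y^3/3 - y^2/2 + 2*y + exp(4*y)


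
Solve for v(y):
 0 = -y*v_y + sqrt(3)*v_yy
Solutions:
 v(y) = C1 + C2*erfi(sqrt(2)*3^(3/4)*y/6)


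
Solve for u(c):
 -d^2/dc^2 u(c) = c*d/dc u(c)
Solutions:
 u(c) = C1 + C2*erf(sqrt(2)*c/2)


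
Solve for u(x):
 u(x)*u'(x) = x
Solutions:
 u(x) = -sqrt(C1 + x^2)
 u(x) = sqrt(C1 + x^2)


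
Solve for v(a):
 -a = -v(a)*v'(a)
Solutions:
 v(a) = -sqrt(C1 + a^2)
 v(a) = sqrt(C1 + a^2)


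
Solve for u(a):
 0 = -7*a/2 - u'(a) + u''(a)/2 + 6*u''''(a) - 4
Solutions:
 u(a) = C1 + C4*exp(a/2) - 7*a^2/4 - 23*a/4 + (C2*sin(sqrt(39)*a/12) + C3*cos(sqrt(39)*a/12))*exp(-a/4)


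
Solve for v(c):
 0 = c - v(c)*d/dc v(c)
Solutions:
 v(c) = -sqrt(C1 + c^2)
 v(c) = sqrt(C1 + c^2)


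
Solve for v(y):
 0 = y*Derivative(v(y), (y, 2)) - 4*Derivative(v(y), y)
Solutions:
 v(y) = C1 + C2*y^5


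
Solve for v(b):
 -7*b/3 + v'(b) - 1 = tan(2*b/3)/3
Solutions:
 v(b) = C1 + 7*b^2/6 + b - log(cos(2*b/3))/2


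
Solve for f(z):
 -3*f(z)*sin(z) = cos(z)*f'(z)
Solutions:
 f(z) = C1*cos(z)^3


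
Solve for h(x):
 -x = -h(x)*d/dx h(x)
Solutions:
 h(x) = -sqrt(C1 + x^2)
 h(x) = sqrt(C1 + x^2)


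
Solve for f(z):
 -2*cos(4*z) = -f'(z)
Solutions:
 f(z) = C1 + sin(4*z)/2


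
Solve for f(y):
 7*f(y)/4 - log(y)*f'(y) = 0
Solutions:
 f(y) = C1*exp(7*li(y)/4)


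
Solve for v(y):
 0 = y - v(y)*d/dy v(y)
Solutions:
 v(y) = -sqrt(C1 + y^2)
 v(y) = sqrt(C1 + y^2)


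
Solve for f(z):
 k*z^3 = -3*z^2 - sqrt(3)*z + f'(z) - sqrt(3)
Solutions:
 f(z) = C1 + k*z^4/4 + z^3 + sqrt(3)*z^2/2 + sqrt(3)*z


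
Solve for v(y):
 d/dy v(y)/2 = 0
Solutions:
 v(y) = C1


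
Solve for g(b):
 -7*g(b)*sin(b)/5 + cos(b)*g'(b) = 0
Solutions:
 g(b) = C1/cos(b)^(7/5)


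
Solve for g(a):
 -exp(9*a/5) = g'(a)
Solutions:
 g(a) = C1 - 5*exp(9*a/5)/9


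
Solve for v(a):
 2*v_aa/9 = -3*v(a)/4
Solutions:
 v(a) = C1*sin(3*sqrt(6)*a/4) + C2*cos(3*sqrt(6)*a/4)


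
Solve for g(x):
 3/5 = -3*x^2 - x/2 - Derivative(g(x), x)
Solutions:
 g(x) = C1 - x^3 - x^2/4 - 3*x/5


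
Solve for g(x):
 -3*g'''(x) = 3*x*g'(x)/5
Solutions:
 g(x) = C1 + Integral(C2*airyai(-5^(2/3)*x/5) + C3*airybi(-5^(2/3)*x/5), x)


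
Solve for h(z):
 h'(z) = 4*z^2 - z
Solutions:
 h(z) = C1 + 4*z^3/3 - z^2/2


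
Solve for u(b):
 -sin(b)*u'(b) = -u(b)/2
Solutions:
 u(b) = C1*(cos(b) - 1)^(1/4)/(cos(b) + 1)^(1/4)


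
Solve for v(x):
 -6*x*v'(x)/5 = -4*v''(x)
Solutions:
 v(x) = C1 + C2*erfi(sqrt(15)*x/10)


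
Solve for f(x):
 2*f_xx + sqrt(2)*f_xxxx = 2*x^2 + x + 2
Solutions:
 f(x) = C1 + C2*x + C3*sin(2^(1/4)*x) + C4*cos(2^(1/4)*x) + x^4/12 + x^3/12 + x^2*(1 - sqrt(2))/2


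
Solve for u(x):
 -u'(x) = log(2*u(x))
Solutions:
 Integral(1/(log(_y) + log(2)), (_y, u(x))) = C1 - x


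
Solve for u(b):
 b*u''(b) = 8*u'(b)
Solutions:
 u(b) = C1 + C2*b^9


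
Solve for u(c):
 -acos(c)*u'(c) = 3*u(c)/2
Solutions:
 u(c) = C1*exp(-3*Integral(1/acos(c), c)/2)


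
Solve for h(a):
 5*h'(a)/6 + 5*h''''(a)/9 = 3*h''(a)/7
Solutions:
 h(a) = C1 + C2*exp(210^(1/3)*a*(6*210^(1/3)/(sqrt(1455265) + 1225)^(1/3) + (sqrt(1455265) + 1225)^(1/3))/140)*sin(3^(1/6)*70^(1/3)*a*(-3^(2/3)*(sqrt(1455265) + 1225)^(1/3) + 18*70^(1/3)/(sqrt(1455265) + 1225)^(1/3))/140) + C3*exp(210^(1/3)*a*(6*210^(1/3)/(sqrt(1455265) + 1225)^(1/3) + (sqrt(1455265) + 1225)^(1/3))/140)*cos(3^(1/6)*70^(1/3)*a*(-3^(2/3)*(sqrt(1455265) + 1225)^(1/3) + 18*70^(1/3)/(sqrt(1455265) + 1225)^(1/3))/140) + C4*exp(-210^(1/3)*a*(6*210^(1/3)/(sqrt(1455265) + 1225)^(1/3) + (sqrt(1455265) + 1225)^(1/3))/70)


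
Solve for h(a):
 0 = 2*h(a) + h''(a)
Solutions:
 h(a) = C1*sin(sqrt(2)*a) + C2*cos(sqrt(2)*a)


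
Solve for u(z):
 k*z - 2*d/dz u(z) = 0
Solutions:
 u(z) = C1 + k*z^2/4


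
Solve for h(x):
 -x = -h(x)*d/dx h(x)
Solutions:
 h(x) = -sqrt(C1 + x^2)
 h(x) = sqrt(C1 + x^2)


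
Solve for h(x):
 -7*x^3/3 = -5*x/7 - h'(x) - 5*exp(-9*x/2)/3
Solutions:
 h(x) = C1 + 7*x^4/12 - 5*x^2/14 + 10*exp(-9*x/2)/27


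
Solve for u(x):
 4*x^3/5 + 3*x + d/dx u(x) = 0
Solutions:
 u(x) = C1 - x^4/5 - 3*x^2/2


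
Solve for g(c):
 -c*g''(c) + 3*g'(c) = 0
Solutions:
 g(c) = C1 + C2*c^4


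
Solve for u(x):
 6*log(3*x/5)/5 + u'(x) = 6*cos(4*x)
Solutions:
 u(x) = C1 - 6*x*log(x)/5 - 6*x*log(3)/5 + 6*x/5 + 6*x*log(5)/5 + 3*sin(4*x)/2


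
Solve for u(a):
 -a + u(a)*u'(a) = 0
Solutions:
 u(a) = -sqrt(C1 + a^2)
 u(a) = sqrt(C1 + a^2)


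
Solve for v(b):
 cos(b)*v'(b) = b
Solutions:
 v(b) = C1 + Integral(b/cos(b), b)


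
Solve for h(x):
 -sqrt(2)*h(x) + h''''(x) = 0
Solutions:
 h(x) = C1*exp(-2^(1/8)*x) + C2*exp(2^(1/8)*x) + C3*sin(2^(1/8)*x) + C4*cos(2^(1/8)*x)


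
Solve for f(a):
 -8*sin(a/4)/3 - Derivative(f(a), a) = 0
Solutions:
 f(a) = C1 + 32*cos(a/4)/3


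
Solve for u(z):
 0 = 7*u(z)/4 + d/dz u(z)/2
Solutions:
 u(z) = C1*exp(-7*z/2)


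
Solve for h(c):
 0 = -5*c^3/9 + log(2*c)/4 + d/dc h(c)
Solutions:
 h(c) = C1 + 5*c^4/36 - c*log(c)/4 - c*log(2)/4 + c/4


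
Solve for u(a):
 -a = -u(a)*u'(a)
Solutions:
 u(a) = -sqrt(C1 + a^2)
 u(a) = sqrt(C1 + a^2)


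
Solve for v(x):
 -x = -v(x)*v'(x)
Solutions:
 v(x) = -sqrt(C1 + x^2)
 v(x) = sqrt(C1 + x^2)


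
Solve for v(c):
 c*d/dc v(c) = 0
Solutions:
 v(c) = C1


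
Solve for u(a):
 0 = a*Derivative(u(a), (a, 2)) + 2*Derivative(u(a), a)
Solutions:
 u(a) = C1 + C2/a


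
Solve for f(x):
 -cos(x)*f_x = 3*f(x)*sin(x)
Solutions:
 f(x) = C1*cos(x)^3


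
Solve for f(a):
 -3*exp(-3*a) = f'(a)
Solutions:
 f(a) = C1 + exp(-3*a)


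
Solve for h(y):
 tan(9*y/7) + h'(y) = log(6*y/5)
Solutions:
 h(y) = C1 + y*log(y) - y*log(5) - y + y*log(6) + 7*log(cos(9*y/7))/9


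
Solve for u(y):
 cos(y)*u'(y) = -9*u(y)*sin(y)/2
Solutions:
 u(y) = C1*cos(y)^(9/2)


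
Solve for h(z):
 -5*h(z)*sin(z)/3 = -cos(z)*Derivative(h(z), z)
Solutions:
 h(z) = C1/cos(z)^(5/3)


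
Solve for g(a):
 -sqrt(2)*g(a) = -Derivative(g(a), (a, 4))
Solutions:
 g(a) = C1*exp(-2^(1/8)*a) + C2*exp(2^(1/8)*a) + C3*sin(2^(1/8)*a) + C4*cos(2^(1/8)*a)


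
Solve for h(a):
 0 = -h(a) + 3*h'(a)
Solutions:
 h(a) = C1*exp(a/3)


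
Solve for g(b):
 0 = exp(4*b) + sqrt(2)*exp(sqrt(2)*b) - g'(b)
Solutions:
 g(b) = C1 + exp(4*b)/4 + exp(sqrt(2)*b)


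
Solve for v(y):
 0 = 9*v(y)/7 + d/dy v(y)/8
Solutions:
 v(y) = C1*exp(-72*y/7)


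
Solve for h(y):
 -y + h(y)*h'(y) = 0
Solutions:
 h(y) = -sqrt(C1 + y^2)
 h(y) = sqrt(C1 + y^2)


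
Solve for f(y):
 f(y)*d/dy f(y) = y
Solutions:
 f(y) = -sqrt(C1 + y^2)
 f(y) = sqrt(C1 + y^2)


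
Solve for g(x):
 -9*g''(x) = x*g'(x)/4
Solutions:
 g(x) = C1 + C2*erf(sqrt(2)*x/12)


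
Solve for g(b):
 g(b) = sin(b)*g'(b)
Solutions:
 g(b) = C1*sqrt(cos(b) - 1)/sqrt(cos(b) + 1)


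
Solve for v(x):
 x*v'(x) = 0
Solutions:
 v(x) = C1


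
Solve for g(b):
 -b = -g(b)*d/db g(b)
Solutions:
 g(b) = -sqrt(C1 + b^2)
 g(b) = sqrt(C1 + b^2)


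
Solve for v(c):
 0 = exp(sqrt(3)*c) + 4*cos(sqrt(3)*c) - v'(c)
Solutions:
 v(c) = C1 + sqrt(3)*exp(sqrt(3)*c)/3 + 4*sqrt(3)*sin(sqrt(3)*c)/3


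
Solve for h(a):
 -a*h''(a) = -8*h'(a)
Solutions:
 h(a) = C1 + C2*a^9


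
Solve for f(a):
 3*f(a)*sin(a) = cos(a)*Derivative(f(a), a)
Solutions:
 f(a) = C1/cos(a)^3


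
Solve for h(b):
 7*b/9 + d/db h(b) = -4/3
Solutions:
 h(b) = C1 - 7*b^2/18 - 4*b/3


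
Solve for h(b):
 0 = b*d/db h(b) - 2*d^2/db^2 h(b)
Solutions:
 h(b) = C1 + C2*erfi(b/2)


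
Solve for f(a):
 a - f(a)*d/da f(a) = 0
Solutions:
 f(a) = -sqrt(C1 + a^2)
 f(a) = sqrt(C1 + a^2)


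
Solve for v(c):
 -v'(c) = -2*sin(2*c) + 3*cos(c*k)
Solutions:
 v(c) = C1 - cos(2*c) - 3*sin(c*k)/k


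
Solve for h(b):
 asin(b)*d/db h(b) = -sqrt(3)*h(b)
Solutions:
 h(b) = C1*exp(-sqrt(3)*Integral(1/asin(b), b))


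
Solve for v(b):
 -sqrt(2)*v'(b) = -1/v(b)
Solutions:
 v(b) = -sqrt(C1 + sqrt(2)*b)
 v(b) = sqrt(C1 + sqrt(2)*b)


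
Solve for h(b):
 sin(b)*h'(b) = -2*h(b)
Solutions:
 h(b) = C1*(cos(b) + 1)/(cos(b) - 1)


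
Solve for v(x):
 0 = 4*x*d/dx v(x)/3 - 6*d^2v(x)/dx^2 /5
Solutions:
 v(x) = C1 + C2*erfi(sqrt(5)*x/3)


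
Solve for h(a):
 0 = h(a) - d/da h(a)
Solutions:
 h(a) = C1*exp(a)


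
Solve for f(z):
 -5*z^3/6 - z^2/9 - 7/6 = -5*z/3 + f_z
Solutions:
 f(z) = C1 - 5*z^4/24 - z^3/27 + 5*z^2/6 - 7*z/6


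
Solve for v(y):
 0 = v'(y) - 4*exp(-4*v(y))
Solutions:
 v(y) = log(-I*(C1 + 16*y)^(1/4))
 v(y) = log(I*(C1 + 16*y)^(1/4))
 v(y) = log(-(C1 + 16*y)^(1/4))
 v(y) = log(C1 + 16*y)/4


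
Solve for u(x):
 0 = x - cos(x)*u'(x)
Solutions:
 u(x) = C1 + Integral(x/cos(x), x)


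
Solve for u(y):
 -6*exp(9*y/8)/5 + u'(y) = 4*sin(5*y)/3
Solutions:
 u(y) = C1 + 16*exp(9*y/8)/15 - 4*cos(5*y)/15


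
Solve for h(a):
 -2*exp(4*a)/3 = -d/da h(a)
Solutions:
 h(a) = C1 + exp(4*a)/6


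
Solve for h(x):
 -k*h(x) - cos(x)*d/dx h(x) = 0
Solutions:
 h(x) = C1*exp(k*(log(sin(x) - 1) - log(sin(x) + 1))/2)


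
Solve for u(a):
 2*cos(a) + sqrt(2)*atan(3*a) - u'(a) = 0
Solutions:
 u(a) = C1 + sqrt(2)*(a*atan(3*a) - log(9*a^2 + 1)/6) + 2*sin(a)


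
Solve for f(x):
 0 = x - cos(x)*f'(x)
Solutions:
 f(x) = C1 + Integral(x/cos(x), x)


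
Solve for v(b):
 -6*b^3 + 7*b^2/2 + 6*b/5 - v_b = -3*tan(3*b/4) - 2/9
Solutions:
 v(b) = C1 - 3*b^4/2 + 7*b^3/6 + 3*b^2/5 + 2*b/9 - 4*log(cos(3*b/4))


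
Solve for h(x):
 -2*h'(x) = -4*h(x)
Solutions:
 h(x) = C1*exp(2*x)


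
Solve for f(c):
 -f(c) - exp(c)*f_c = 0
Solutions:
 f(c) = C1*exp(exp(-c))


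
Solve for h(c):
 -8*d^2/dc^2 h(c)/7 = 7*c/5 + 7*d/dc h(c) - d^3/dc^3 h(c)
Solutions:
 h(c) = C1 + C2*exp(c*(4 - sqrt(359))/7) + C3*exp(c*(4 + sqrt(359))/7) - c^2/10 + 8*c/245


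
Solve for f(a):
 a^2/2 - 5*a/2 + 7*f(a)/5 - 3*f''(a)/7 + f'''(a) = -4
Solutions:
 f(a) = C1*exp(a*(10*10^(1/3)/(49*sqrt(2381) + 2391)^(1/3) + 20 + 10^(2/3)*(49*sqrt(2381) + 2391)^(1/3))/140)*sin(10^(1/3)*sqrt(3)*a*(-10^(1/3)*(49*sqrt(2381) + 2391)^(1/3) + 10/(49*sqrt(2381) + 2391)^(1/3))/140) + C2*exp(a*(10*10^(1/3)/(49*sqrt(2381) + 2391)^(1/3) + 20 + 10^(2/3)*(49*sqrt(2381) + 2391)^(1/3))/140)*cos(10^(1/3)*sqrt(3)*a*(-10^(1/3)*(49*sqrt(2381) + 2391)^(1/3) + 10/(49*sqrt(2381) + 2391)^(1/3))/140) + C3*exp(a*(-10^(2/3)*(49*sqrt(2381) + 2391)^(1/3) - 10*10^(1/3)/(49*sqrt(2381) + 2391)^(1/3) + 10)/70) - 5*a^2/14 + 25*a/14 - 1055/343


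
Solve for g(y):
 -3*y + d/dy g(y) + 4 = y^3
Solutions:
 g(y) = C1 + y^4/4 + 3*y^2/2 - 4*y


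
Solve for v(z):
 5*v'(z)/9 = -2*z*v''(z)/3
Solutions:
 v(z) = C1 + C2*z^(1/6)


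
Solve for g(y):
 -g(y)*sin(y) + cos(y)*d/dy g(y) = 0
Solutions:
 g(y) = C1/cos(y)


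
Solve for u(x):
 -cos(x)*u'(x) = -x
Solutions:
 u(x) = C1 + Integral(x/cos(x), x)


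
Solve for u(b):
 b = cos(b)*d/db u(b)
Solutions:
 u(b) = C1 + Integral(b/cos(b), b)


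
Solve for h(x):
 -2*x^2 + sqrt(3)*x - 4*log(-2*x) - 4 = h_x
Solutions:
 h(x) = C1 - 2*x^3/3 + sqrt(3)*x^2/2 - 4*x*log(-x) - 4*x*log(2)


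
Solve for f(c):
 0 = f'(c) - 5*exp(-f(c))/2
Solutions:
 f(c) = log(C1 + 5*c/2)


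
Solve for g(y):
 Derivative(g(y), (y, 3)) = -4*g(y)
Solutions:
 g(y) = C3*exp(-2^(2/3)*y) + (C1*sin(2^(2/3)*sqrt(3)*y/2) + C2*cos(2^(2/3)*sqrt(3)*y/2))*exp(2^(2/3)*y/2)


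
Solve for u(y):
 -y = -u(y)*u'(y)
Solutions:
 u(y) = -sqrt(C1 + y^2)
 u(y) = sqrt(C1 + y^2)


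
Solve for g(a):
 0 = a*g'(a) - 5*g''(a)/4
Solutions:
 g(a) = C1 + C2*erfi(sqrt(10)*a/5)


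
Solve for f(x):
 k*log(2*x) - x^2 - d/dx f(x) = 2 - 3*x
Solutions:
 f(x) = C1 + k*x*log(x) - k*x + k*x*log(2) - x^3/3 + 3*x^2/2 - 2*x


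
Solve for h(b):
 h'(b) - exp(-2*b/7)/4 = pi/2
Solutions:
 h(b) = C1 + pi*b/2 - 7*exp(-2*b/7)/8


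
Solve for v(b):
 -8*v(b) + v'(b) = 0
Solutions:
 v(b) = C1*exp(8*b)


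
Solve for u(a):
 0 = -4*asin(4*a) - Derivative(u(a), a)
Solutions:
 u(a) = C1 - 4*a*asin(4*a) - sqrt(1 - 16*a^2)


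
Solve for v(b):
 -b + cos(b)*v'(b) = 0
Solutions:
 v(b) = C1 + Integral(b/cos(b), b)


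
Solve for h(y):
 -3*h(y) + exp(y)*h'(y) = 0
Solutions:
 h(y) = C1*exp(-3*exp(-y))


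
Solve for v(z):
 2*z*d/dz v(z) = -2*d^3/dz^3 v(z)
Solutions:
 v(z) = C1 + Integral(C2*airyai(-z) + C3*airybi(-z), z)


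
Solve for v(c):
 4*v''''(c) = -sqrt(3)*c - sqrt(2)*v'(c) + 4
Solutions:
 v(c) = C1 + C4*exp(-sqrt(2)*c/2) - sqrt(6)*c^2/4 + 2*sqrt(2)*c + (C2*sin(sqrt(6)*c/4) + C3*cos(sqrt(6)*c/4))*exp(sqrt(2)*c/4)


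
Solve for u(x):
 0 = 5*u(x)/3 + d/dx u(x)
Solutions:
 u(x) = C1*exp(-5*x/3)


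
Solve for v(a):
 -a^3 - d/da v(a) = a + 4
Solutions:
 v(a) = C1 - a^4/4 - a^2/2 - 4*a


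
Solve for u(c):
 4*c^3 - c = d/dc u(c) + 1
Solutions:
 u(c) = C1 + c^4 - c^2/2 - c


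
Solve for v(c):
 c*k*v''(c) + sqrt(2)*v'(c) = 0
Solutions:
 v(c) = C1 + c^(((re(k) - sqrt(2))*re(k) + im(k)^2)/(re(k)^2 + im(k)^2))*(C2*sin(sqrt(2)*log(c)*Abs(im(k))/(re(k)^2 + im(k)^2)) + C3*cos(sqrt(2)*log(c)*im(k)/(re(k)^2 + im(k)^2)))


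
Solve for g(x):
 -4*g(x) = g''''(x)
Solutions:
 g(x) = (C1*sin(x) + C2*cos(x))*exp(-x) + (C3*sin(x) + C4*cos(x))*exp(x)


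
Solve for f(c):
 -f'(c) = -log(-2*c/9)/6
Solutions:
 f(c) = C1 + c*log(-c)/6 + c*(-2*log(3) - 1 + log(2))/6


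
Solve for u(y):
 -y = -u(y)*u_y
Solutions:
 u(y) = -sqrt(C1 + y^2)
 u(y) = sqrt(C1 + y^2)


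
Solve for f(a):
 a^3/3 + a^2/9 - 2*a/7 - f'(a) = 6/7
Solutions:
 f(a) = C1 + a^4/12 + a^3/27 - a^2/7 - 6*a/7


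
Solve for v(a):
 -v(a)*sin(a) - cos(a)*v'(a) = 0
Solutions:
 v(a) = C1*cos(a)


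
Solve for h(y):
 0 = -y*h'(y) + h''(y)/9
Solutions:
 h(y) = C1 + C2*erfi(3*sqrt(2)*y/2)


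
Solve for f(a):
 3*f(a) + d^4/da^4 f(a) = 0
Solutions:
 f(a) = (C1*sin(sqrt(2)*3^(1/4)*a/2) + C2*cos(sqrt(2)*3^(1/4)*a/2))*exp(-sqrt(2)*3^(1/4)*a/2) + (C3*sin(sqrt(2)*3^(1/4)*a/2) + C4*cos(sqrt(2)*3^(1/4)*a/2))*exp(sqrt(2)*3^(1/4)*a/2)


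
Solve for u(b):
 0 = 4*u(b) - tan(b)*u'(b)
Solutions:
 u(b) = C1*sin(b)^4


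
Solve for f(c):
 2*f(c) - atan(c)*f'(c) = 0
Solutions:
 f(c) = C1*exp(2*Integral(1/atan(c), c))


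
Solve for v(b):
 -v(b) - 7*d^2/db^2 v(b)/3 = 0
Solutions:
 v(b) = C1*sin(sqrt(21)*b/7) + C2*cos(sqrt(21)*b/7)


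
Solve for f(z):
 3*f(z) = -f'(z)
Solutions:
 f(z) = C1*exp(-3*z)


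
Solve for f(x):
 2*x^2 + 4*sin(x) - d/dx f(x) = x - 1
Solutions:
 f(x) = C1 + 2*x^3/3 - x^2/2 + x - 4*cos(x)


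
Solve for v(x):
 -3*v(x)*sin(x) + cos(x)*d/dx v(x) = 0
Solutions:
 v(x) = C1/cos(x)^3


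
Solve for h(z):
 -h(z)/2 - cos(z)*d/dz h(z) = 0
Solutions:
 h(z) = C1*(sin(z) - 1)^(1/4)/(sin(z) + 1)^(1/4)


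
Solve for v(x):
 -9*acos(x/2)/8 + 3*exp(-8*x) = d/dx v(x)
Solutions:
 v(x) = C1 - 9*x*acos(x/2)/8 + 9*sqrt(4 - x^2)/8 - 3*exp(-8*x)/8


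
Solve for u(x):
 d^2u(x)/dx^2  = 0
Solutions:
 u(x) = C1 + C2*x


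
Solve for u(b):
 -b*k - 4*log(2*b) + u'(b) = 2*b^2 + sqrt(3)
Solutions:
 u(b) = C1 + 2*b^3/3 + b^2*k/2 + 4*b*log(b) - 4*b + sqrt(3)*b + b*log(16)


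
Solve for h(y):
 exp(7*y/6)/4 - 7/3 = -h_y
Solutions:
 h(y) = C1 + 7*y/3 - 3*exp(7*y/6)/14


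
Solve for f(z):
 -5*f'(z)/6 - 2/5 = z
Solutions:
 f(z) = C1 - 3*z^2/5 - 12*z/25


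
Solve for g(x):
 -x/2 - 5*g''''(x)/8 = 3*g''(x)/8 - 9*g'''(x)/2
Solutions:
 g(x) = C1 + C2*x + C3*exp(x*(18 - sqrt(309))/5) + C4*exp(x*(sqrt(309) + 18)/5) - 2*x^3/9 - 8*x^2


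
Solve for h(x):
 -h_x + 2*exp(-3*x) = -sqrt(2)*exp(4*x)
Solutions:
 h(x) = C1 + sqrt(2)*exp(4*x)/4 - 2*exp(-3*x)/3


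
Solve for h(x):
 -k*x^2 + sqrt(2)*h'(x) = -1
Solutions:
 h(x) = C1 + sqrt(2)*k*x^3/6 - sqrt(2)*x/2


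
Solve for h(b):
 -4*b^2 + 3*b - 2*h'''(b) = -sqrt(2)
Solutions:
 h(b) = C1 + C2*b + C3*b^2 - b^5/30 + b^4/16 + sqrt(2)*b^3/12


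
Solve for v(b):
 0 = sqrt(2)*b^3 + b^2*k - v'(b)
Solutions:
 v(b) = C1 + sqrt(2)*b^4/4 + b^3*k/3


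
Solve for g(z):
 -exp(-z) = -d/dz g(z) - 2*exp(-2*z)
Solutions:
 g(z) = C1 - exp(-z) + exp(-2*z)


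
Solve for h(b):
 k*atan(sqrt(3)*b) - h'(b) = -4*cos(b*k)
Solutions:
 h(b) = C1 + k*(b*atan(sqrt(3)*b) - sqrt(3)*log(3*b^2 + 1)/6) + 4*Piecewise((sin(b*k)/k, Ne(k, 0)), (b, True))


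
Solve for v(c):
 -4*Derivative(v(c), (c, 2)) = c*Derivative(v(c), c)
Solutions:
 v(c) = C1 + C2*erf(sqrt(2)*c/4)


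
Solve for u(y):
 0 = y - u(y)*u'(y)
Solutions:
 u(y) = -sqrt(C1 + y^2)
 u(y) = sqrt(C1 + y^2)


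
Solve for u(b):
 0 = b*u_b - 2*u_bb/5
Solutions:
 u(b) = C1 + C2*erfi(sqrt(5)*b/2)


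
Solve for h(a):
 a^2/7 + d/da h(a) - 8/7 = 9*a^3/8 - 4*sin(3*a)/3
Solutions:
 h(a) = C1 + 9*a^4/32 - a^3/21 + 8*a/7 + 4*cos(3*a)/9


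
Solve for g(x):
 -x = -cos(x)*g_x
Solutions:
 g(x) = C1 + Integral(x/cos(x), x)


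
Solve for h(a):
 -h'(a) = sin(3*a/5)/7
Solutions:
 h(a) = C1 + 5*cos(3*a/5)/21


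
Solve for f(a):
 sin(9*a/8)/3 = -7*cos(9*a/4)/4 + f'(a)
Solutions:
 f(a) = C1 + 7*sin(9*a/4)/9 - 8*cos(9*a/8)/27


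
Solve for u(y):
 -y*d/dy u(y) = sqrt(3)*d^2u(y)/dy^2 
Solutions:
 u(y) = C1 + C2*erf(sqrt(2)*3^(3/4)*y/6)


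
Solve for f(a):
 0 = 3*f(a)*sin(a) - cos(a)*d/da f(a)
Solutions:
 f(a) = C1/cos(a)^3


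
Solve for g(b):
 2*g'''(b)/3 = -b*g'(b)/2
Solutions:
 g(b) = C1 + Integral(C2*airyai(-6^(1/3)*b/2) + C3*airybi(-6^(1/3)*b/2), b)


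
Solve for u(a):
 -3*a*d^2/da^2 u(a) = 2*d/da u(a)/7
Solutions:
 u(a) = C1 + C2*a^(19/21)


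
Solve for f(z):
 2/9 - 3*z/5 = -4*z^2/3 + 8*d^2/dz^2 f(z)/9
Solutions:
 f(z) = C1 + C2*z + z^4/8 - 9*z^3/80 + z^2/8


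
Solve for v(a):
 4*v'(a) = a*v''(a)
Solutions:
 v(a) = C1 + C2*a^5


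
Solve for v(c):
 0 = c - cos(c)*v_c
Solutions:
 v(c) = C1 + Integral(c/cos(c), c)


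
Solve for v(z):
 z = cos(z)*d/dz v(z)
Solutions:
 v(z) = C1 + Integral(z/cos(z), z)


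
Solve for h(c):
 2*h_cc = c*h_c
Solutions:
 h(c) = C1 + C2*erfi(c/2)


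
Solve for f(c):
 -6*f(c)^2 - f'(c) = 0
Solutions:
 f(c) = 1/(C1 + 6*c)
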